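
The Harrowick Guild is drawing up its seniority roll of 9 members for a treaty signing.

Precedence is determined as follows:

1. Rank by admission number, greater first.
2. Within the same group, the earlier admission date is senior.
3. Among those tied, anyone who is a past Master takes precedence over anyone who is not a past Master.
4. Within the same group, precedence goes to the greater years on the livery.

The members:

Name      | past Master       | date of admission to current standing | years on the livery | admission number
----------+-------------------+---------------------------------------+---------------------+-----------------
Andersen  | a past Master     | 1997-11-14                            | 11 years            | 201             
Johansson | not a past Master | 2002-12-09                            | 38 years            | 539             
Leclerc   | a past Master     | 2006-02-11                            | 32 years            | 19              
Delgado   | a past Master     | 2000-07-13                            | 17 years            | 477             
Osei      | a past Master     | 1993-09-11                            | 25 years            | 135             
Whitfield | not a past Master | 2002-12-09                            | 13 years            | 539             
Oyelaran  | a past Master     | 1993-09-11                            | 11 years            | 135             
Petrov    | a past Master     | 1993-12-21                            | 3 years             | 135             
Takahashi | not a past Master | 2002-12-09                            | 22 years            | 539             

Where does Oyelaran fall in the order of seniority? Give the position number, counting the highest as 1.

By admission number (higher first): Johansson, Takahashi and Whitfield (each 539); then Delgado (477); then Andersen (201); then Osei, Oyelaran and Petrov (each 135); then Leclerc (19).
Johansson, Takahashi and Whitfield all have date of admission to current standing 2002-12-09, so the next rule applies.
Johansson, Takahashi and Whitfield are each not a past Master, so the next rule applies.
Among Johansson, Takahashi and Whitfield, by years on the livery (higher first): Johansson (38 years) before Takahashi (22 years) before Whitfield (13 years).
Among Osei, Oyelaran and Petrov, by date of admission to current standing (earlier first): Osei and Oyelaran (1993-09-11) before Petrov (1993-12-21).
Osei and Oyelaran are each a past Master, so the next rule applies.
Among Osei and Oyelaran, by years on the livery (higher first): Osei (25 years) before Oyelaran (11 years).
Order: Johansson, Takahashi, Whitfield, Delgado, Andersen, Osei, Oyelaran, Petrov, Leclerc. So position 7.

7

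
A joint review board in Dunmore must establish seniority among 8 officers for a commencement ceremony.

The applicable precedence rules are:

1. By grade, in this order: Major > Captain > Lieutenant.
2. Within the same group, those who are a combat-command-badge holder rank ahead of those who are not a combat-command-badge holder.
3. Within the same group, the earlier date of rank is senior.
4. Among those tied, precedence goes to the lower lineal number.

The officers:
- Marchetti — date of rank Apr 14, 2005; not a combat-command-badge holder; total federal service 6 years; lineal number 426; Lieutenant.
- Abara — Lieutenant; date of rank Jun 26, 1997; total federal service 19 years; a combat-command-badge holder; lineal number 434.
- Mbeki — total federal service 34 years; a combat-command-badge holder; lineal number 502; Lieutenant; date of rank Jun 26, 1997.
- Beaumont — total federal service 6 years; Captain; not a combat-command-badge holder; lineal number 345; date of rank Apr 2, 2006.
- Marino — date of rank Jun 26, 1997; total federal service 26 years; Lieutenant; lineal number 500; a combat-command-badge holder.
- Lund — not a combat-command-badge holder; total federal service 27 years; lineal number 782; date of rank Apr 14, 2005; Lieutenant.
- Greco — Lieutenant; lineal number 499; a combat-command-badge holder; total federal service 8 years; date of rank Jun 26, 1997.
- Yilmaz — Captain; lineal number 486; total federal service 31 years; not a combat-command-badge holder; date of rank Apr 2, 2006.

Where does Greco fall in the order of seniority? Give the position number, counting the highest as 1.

4

By grade: Beaumont and Yilmaz (Captain); then Abara, Greco, Marino, Mbeki, Marchetti and Lund (Lieutenant).
Beaumont and Yilmaz are each not a combat-command-badge holder, so the next rule applies.
Beaumont and Yilmaz both have date of rank Apr 2, 2006, so the next rule applies.
Among Beaumont and Yilmaz, by lineal number (lower first): Beaumont (345) before Yilmaz (486).
Among Abara, Greco, Marino, Mbeki, Marchetti and Lund, a combat-command-badge holder before not a combat-command-badge holder: Abara, Greco, Marino and Mbeki (a combat-command-badge holder) before Marchetti and Lund (not a combat-command-badge holder).
Abara, Greco, Marino and Mbeki all have date of rank Jun 26, 1997, so the next rule applies.
Among Abara, Greco, Marino and Mbeki, by lineal number (lower first): Abara (434) before Greco (499) before Marino (500) before Mbeki (502).
Marchetti and Lund both have date of rank Apr 14, 2005, so the next rule applies.
Among Marchetti and Lund, by lineal number (lower first): Marchetti (426) before Lund (782).
Order: Beaumont, Yilmaz, Abara, Greco, Marino, Mbeki, Marchetti, Lund. So position 4.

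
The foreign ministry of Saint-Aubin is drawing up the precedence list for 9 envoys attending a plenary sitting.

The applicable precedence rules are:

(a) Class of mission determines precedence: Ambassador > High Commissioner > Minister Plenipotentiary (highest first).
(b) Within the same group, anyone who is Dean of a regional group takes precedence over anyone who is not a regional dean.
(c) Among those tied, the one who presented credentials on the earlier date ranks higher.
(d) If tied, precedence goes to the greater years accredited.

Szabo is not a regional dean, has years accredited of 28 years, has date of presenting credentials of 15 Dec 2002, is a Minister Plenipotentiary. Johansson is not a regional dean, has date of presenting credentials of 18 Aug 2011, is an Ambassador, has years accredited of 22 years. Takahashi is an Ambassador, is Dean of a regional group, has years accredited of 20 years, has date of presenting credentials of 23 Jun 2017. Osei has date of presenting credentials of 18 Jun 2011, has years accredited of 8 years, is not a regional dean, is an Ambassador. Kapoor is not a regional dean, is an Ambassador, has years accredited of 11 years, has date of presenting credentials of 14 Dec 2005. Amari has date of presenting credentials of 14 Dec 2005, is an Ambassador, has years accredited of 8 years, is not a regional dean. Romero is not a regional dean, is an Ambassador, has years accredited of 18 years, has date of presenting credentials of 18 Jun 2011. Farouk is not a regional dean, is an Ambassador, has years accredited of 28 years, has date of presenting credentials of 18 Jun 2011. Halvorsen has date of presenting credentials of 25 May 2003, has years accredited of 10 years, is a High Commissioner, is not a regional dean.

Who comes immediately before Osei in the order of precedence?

Romero

By class of mission: Takahashi, Kapoor, Amari, Farouk, Romero, Osei and Johansson (Ambassador); then Halvorsen (High Commissioner); then Szabo (Minister Plenipotentiary).
Among Takahashi, Kapoor, Amari, Farouk, Romero, Osei and Johansson, Dean of a regional group before not a regional dean: Takahashi (Dean of a regional group) before Kapoor, Amari, Farouk, Romero, Osei and Johansson (not a regional dean).
Among Kapoor, Amari, Farouk, Romero, Osei and Johansson, by date of presenting credentials (earlier first): Kapoor and Amari (14 Dec 2005) before Farouk, Romero and Osei (18 Jun 2011) before Johansson (18 Aug 2011).
Among Kapoor and Amari, by years accredited (higher first): Kapoor (11 years) before Amari (8 years).
Among Farouk, Romero and Osei, by years accredited (higher first): Farouk (28 years) before Romero (18 years) before Osei (8 years).
Order: Takahashi, Kapoor, Amari, Farouk, Romero, Osei, Johansson, Halvorsen, Szabo.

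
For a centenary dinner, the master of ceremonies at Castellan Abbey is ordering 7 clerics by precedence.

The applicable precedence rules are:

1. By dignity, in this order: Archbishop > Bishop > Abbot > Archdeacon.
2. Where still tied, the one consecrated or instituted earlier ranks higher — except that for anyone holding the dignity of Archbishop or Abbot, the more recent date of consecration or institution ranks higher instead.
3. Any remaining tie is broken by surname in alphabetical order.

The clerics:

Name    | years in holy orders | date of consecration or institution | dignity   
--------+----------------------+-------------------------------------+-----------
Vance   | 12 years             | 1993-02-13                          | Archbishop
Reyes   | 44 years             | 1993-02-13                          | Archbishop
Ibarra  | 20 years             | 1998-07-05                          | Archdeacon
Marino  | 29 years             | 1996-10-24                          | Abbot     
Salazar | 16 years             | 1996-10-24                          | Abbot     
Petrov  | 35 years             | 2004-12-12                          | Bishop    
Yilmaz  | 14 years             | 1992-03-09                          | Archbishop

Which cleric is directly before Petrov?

By dignity: Reyes, Vance and Yilmaz (Archbishop); then Petrov (Bishop); then Marino and Salazar (Abbot); then Ibarra (Archdeacon).
Among Reyes, Vance and Yilmaz, by date of consecration or institution (later first) (reversed rule for this group): Reyes and Vance (1993-02-13) before Yilmaz (1992-03-09).
Among Reyes and Vance, alphabetically by surname: Reyes before Vance.
Marino and Salazar both have date of consecration or institution 1996-10-24, so the next rule applies.
Among Marino and Salazar, alphabetically by surname: Marino before Salazar.
Order: Reyes, Vance, Yilmaz, Petrov, Marino, Salazar, Ibarra.

Yilmaz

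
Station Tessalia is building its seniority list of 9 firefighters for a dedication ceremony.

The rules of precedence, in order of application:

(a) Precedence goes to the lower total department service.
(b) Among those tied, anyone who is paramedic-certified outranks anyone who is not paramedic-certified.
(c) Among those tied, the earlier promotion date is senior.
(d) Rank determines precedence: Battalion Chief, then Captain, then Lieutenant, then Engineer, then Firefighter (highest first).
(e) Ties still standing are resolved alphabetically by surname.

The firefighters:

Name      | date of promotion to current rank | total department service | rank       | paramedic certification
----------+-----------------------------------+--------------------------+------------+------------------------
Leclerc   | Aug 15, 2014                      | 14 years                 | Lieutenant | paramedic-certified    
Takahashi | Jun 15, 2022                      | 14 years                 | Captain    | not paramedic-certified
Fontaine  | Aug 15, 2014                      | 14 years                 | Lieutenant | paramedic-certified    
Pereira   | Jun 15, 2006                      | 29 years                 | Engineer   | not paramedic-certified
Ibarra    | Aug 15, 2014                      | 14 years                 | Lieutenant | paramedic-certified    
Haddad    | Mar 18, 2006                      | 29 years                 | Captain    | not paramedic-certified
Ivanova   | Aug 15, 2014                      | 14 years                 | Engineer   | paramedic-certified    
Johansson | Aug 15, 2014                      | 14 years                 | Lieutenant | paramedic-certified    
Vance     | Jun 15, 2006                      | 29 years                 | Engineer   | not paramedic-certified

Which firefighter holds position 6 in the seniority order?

Takahashi

By total department service (lower first): Fontaine, Ibarra, Johansson, Leclerc, Ivanova and Takahashi (each 14 years); then Haddad, Pereira and Vance (each 29 years).
Among Fontaine, Ibarra, Johansson, Leclerc, Ivanova and Takahashi, paramedic-certified before not paramedic-certified: Fontaine, Ibarra, Johansson, Leclerc and Ivanova (paramedic-certified) before Takahashi (not paramedic-certified).
Fontaine, Ibarra, Johansson, Leclerc and Ivanova all have date of promotion to current rank Aug 15, 2014, so the next rule applies.
Among Fontaine, Ibarra, Johansson, Leclerc and Ivanova, by rank: Fontaine, Ibarra, Johansson and Leclerc (Lieutenant) before Ivanova (Engineer).
Among Fontaine, Ibarra, Johansson and Leclerc, alphabetically by surname: Fontaine before Ibarra before Johansson before Leclerc.
Haddad, Pereira and Vance are each not paramedic-certified, so the next rule applies.
Among Haddad, Pereira and Vance, by date of promotion to current rank (earlier first): Haddad (Mar 18, 2006) before Pereira and Vance (Jun 15, 2006).
Pereira and Vance are each Engineer, so the next rule applies.
Among Pereira and Vance, alphabetically by surname: Pereira before Vance.
Order: Fontaine, Ibarra, Johansson, Leclerc, Ivanova, Takahashi, Haddad, Pereira, Vance.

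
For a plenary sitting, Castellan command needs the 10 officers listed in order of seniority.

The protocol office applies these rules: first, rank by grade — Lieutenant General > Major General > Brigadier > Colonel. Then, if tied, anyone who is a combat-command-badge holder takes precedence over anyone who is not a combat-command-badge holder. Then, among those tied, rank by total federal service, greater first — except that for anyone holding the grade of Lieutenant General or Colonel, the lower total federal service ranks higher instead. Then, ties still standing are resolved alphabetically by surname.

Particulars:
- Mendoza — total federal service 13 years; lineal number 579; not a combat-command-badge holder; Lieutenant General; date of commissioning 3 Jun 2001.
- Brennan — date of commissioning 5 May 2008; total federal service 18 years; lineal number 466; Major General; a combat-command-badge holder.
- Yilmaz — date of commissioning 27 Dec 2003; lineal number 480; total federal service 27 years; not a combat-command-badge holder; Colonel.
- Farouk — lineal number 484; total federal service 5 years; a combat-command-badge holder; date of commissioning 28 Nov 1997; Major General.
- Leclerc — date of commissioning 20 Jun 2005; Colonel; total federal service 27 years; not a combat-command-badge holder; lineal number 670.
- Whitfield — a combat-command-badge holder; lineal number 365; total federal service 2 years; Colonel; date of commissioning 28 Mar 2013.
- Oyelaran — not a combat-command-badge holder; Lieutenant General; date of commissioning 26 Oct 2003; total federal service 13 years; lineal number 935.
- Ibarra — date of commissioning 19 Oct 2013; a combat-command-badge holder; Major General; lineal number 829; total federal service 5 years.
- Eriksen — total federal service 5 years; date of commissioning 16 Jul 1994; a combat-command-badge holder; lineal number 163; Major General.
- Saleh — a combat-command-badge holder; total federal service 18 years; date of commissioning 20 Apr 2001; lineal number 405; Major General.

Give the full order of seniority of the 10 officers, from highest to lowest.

By grade: Mendoza and Oyelaran (Lieutenant General); then Brennan, Saleh, Eriksen, Farouk and Ibarra (Major General); then Whitfield, Leclerc and Yilmaz (Colonel).
Mendoza and Oyelaran are each not a combat-command-badge holder, so the next rule applies.
Mendoza and Oyelaran both have total federal service 13 years, so the next rule applies.
Among Mendoza and Oyelaran, alphabetically by surname: Mendoza before Oyelaran.
Brennan, Saleh, Eriksen, Farouk and Ibarra are each a combat-command-badge holder, so the next rule applies.
Among Brennan, Saleh, Eriksen, Farouk and Ibarra, by total federal service (higher first): Brennan and Saleh (18 years) before Eriksen, Farouk and Ibarra (5 years).
Among Brennan and Saleh, alphabetically by surname: Brennan before Saleh.
Among Eriksen, Farouk and Ibarra, alphabetically by surname: Eriksen before Farouk before Ibarra.
Among Whitfield, Leclerc and Yilmaz, a combat-command-badge holder before not a combat-command-badge holder: Whitfield (a combat-command-badge holder) before Leclerc and Yilmaz (not a combat-command-badge holder).
Leclerc and Yilmaz both have total federal service 27 years, so the next rule applies.
Among Leclerc and Yilmaz, alphabetically by surname: Leclerc before Yilmaz.
Full order: Mendoza, Oyelaran, Brennan, Saleh, Eriksen, Farouk, Ibarra, Whitfield, Leclerc, Yilmaz.

Mendoza, Oyelaran, Brennan, Saleh, Eriksen, Farouk, Ibarra, Whitfield, Leclerc, Yilmaz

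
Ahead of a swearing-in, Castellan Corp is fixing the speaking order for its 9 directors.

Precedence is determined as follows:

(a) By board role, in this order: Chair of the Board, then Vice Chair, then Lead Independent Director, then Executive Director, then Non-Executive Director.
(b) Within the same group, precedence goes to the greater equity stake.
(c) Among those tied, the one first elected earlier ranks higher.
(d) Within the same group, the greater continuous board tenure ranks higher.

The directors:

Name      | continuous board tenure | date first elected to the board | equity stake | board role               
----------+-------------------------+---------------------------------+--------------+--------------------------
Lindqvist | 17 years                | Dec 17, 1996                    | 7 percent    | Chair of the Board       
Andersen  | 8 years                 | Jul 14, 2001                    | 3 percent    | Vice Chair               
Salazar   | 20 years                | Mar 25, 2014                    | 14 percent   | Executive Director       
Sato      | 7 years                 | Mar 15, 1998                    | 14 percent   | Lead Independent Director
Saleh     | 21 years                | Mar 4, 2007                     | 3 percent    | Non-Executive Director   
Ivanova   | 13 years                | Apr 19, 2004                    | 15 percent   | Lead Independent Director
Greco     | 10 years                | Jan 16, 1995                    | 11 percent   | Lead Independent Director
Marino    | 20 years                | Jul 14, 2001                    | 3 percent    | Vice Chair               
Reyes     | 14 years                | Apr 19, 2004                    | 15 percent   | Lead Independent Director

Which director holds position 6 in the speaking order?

Sato

By board role: Lindqvist (Chair of the Board); then Marino and Andersen (Vice Chair); then Reyes, Ivanova, Sato and Greco (Lead Independent Director); then Salazar (Executive Director); then Saleh (Non-Executive Director).
Marino and Andersen both have equity stake 3 percent, so the next rule applies.
Marino and Andersen both have date first elected to the board Jul 14, 2001, so the next rule applies.
Among Marino and Andersen, by continuous board tenure (higher first): Marino (20 years) before Andersen (8 years).
Among Reyes, Ivanova, Sato and Greco, by equity stake (higher first): Reyes and Ivanova (15 percent) before Sato (14 percent) before Greco (11 percent).
Reyes and Ivanova both have date first elected to the board Apr 19, 2004, so the next rule applies.
Among Reyes and Ivanova, by continuous board tenure (higher first): Reyes (14 years) before Ivanova (13 years).
Order: Lindqvist, Marino, Andersen, Reyes, Ivanova, Sato, Greco, Salazar, Saleh.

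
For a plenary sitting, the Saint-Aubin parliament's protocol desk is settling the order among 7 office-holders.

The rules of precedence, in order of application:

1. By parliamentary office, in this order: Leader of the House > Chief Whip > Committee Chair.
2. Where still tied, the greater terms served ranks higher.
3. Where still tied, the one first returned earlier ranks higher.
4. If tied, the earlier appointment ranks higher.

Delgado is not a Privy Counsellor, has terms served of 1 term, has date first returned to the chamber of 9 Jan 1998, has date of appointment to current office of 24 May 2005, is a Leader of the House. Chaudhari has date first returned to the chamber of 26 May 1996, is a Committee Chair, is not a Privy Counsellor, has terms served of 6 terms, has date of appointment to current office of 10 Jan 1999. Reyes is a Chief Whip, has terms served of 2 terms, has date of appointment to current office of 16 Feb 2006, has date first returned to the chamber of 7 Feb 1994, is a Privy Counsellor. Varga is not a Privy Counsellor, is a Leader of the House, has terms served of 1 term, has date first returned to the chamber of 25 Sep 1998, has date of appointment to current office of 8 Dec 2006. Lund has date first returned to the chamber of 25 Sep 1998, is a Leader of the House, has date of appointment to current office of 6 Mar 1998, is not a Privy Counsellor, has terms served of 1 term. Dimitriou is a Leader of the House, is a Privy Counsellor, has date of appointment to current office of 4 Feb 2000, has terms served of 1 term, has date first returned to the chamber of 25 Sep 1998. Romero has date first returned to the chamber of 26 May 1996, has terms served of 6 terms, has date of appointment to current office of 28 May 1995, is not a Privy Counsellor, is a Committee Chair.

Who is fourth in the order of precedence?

By parliamentary office: Delgado, Lund, Dimitriou and Varga (Leader of the House); then Reyes (Chief Whip); then Romero and Chaudhari (Committee Chair).
Delgado, Lund, Dimitriou and Varga all have terms served 1 term, so the next rule applies.
Among Delgado, Lund, Dimitriou and Varga, by date first returned to the chamber (earlier first): Delgado (9 Jan 1998) before Lund, Dimitriou and Varga (25 Sep 1998).
Among Lund, Dimitriou and Varga, by date of appointment to current office (earlier first): Lund (6 Mar 1998) before Dimitriou (4 Feb 2000) before Varga (8 Dec 2006).
Romero and Chaudhari both have terms served 6 terms, so the next rule applies.
Romero and Chaudhari both have date first returned to the chamber 26 May 1996, so the next rule applies.
Among Romero and Chaudhari, by date of appointment to current office (earlier first): Romero (28 May 1995) before Chaudhari (10 Jan 1999).
Order: Delgado, Lund, Dimitriou, Varga, Reyes, Romero, Chaudhari.

Varga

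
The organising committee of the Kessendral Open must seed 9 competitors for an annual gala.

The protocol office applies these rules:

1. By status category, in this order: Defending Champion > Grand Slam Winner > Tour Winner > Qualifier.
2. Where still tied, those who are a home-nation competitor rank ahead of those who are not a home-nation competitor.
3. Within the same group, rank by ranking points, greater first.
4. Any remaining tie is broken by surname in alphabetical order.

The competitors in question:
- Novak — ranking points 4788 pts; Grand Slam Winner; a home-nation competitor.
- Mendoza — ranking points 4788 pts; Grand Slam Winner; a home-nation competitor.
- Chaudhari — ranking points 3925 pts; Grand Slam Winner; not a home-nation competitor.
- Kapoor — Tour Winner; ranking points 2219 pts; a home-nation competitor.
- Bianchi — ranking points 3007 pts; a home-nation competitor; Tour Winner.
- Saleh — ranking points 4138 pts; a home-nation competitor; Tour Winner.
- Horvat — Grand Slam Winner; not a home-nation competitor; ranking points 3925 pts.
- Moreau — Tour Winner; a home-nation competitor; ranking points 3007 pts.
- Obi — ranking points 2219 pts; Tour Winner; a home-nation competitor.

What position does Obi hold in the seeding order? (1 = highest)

9

By status category: Mendoza, Novak, Chaudhari and Horvat (Grand Slam Winner); then Saleh, Bianchi, Moreau, Kapoor and Obi (Tour Winner).
Among Mendoza, Novak, Chaudhari and Horvat, a home-nation competitor before not a home-nation competitor: Mendoza and Novak (a home-nation competitor) before Chaudhari and Horvat (not a home-nation competitor).
Mendoza and Novak both have ranking points 4788 pts, so the next rule applies.
Among Mendoza and Novak, alphabetically by surname: Mendoza before Novak.
Chaudhari and Horvat both have ranking points 3925 pts, so the next rule applies.
Among Chaudhari and Horvat, alphabetically by surname: Chaudhari before Horvat.
Saleh, Bianchi, Moreau, Kapoor and Obi are each a home-nation competitor, so the next rule applies.
Among Saleh, Bianchi, Moreau, Kapoor and Obi, by ranking points (higher first): Saleh (4138 pts) before Bianchi and Moreau (3007 pts) before Kapoor and Obi (2219 pts).
Among Bianchi and Moreau, alphabetically by surname: Bianchi before Moreau.
Among Kapoor and Obi, alphabetically by surname: Kapoor before Obi.
Order: Mendoza, Novak, Chaudhari, Horvat, Saleh, Bianchi, Moreau, Kapoor, Obi. So position 9.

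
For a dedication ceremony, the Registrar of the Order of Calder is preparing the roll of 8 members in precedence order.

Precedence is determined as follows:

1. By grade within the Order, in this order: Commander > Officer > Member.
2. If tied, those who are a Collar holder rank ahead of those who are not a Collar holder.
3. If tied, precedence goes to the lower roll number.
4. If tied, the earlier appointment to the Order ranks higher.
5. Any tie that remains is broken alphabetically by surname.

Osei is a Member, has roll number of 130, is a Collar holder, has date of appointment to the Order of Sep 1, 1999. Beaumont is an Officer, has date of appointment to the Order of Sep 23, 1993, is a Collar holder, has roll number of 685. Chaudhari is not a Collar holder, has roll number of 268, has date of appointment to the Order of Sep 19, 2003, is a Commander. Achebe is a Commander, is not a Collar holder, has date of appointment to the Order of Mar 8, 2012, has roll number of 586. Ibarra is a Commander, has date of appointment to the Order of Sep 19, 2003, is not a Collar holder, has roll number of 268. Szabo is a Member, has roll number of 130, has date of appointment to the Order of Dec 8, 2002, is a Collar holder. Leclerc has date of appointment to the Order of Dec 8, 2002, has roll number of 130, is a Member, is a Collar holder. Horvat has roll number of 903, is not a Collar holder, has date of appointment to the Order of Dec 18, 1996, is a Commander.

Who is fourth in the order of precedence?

By grade within the Order: Chaudhari, Ibarra, Achebe and Horvat (Commander); then Beaumont (Officer); then Osei, Leclerc and Szabo (Member).
Chaudhari, Ibarra, Achebe and Horvat are each not a Collar holder, so the next rule applies.
Among Chaudhari, Ibarra, Achebe and Horvat, by roll number (lower first): Chaudhari and Ibarra (268) before Achebe (586) before Horvat (903).
Chaudhari and Ibarra both have date of appointment to the Order Sep 19, 2003, so the next rule applies.
Among Chaudhari and Ibarra, alphabetically by surname: Chaudhari before Ibarra.
Osei, Leclerc and Szabo are each a Collar holder, so the next rule applies.
Osei, Leclerc and Szabo all have roll number 130, so the next rule applies.
Among Osei, Leclerc and Szabo, by date of appointment to the Order (earlier first): Osei (Sep 1, 1999) before Leclerc and Szabo (Dec 8, 2002).
Among Leclerc and Szabo, alphabetically by surname: Leclerc before Szabo.
Order: Chaudhari, Ibarra, Achebe, Horvat, Beaumont, Osei, Leclerc, Szabo.

Horvat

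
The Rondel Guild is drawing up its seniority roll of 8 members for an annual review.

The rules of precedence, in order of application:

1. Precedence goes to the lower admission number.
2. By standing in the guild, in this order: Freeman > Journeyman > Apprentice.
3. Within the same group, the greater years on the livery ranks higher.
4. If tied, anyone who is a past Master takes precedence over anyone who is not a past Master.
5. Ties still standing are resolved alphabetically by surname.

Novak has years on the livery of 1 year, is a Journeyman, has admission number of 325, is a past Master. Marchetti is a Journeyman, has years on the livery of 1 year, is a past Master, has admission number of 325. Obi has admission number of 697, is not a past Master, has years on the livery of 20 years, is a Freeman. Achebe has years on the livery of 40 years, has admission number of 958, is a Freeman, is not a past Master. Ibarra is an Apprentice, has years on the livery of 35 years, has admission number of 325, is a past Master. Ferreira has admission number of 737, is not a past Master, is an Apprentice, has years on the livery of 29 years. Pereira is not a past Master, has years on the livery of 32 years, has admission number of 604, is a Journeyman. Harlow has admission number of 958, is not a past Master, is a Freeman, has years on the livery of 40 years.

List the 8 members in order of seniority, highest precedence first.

By admission number (lower first): Marchetti, Novak and Ibarra (each 325); then Pereira (604); then Obi (697); then Ferreira (737); then Achebe and Harlow (both 958).
Among Marchetti, Novak and Ibarra, by standing in the guild: Marchetti and Novak (Journeyman) before Ibarra (Apprentice).
Marchetti and Novak both have years on the livery 1 year, so the next rule applies.
Marchetti and Novak are each a past Master, so the next rule applies.
Among Marchetti and Novak, alphabetically by surname: Marchetti before Novak.
Achebe and Harlow are each Freeman, so the next rule applies.
Achebe and Harlow both have years on the livery 40 years, so the next rule applies.
Achebe and Harlow are each not a past Master, so the next rule applies.
Among Achebe and Harlow, alphabetically by surname: Achebe before Harlow.
Full order: Marchetti, Novak, Ibarra, Pereira, Obi, Ferreira, Achebe, Harlow.

Marchetti, Novak, Ibarra, Pereira, Obi, Ferreira, Achebe, Harlow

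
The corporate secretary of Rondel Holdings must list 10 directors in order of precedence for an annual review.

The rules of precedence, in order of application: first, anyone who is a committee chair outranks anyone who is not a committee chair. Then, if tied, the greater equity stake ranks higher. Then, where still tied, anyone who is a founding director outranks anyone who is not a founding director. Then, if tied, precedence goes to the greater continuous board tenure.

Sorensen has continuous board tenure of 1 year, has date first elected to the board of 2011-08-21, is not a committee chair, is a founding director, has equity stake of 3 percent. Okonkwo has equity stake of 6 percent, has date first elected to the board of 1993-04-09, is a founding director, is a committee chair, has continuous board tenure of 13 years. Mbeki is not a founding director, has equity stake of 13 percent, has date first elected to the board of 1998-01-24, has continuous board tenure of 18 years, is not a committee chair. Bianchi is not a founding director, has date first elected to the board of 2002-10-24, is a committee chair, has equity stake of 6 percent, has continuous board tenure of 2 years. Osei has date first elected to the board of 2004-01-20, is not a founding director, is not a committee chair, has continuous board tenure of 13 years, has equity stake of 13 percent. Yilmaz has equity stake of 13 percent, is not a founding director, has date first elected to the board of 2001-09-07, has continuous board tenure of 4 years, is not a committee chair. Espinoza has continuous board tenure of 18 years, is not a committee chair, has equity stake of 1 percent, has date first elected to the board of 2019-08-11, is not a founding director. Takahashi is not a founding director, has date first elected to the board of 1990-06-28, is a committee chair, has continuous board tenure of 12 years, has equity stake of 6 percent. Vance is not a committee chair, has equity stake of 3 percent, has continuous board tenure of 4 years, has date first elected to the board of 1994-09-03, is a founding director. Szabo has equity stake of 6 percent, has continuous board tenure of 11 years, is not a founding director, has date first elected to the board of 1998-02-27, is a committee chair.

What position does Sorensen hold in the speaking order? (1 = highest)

9

By the first rule: Okonkwo, Takahashi, Szabo and Bianchi (each a committee chair); then Mbeki, Osei, Yilmaz, Vance, Sorensen and Espinoza (each not a committee chair).
Okonkwo, Takahashi, Szabo and Bianchi all have equity stake 6 percent, so the next rule applies.
Among Okonkwo, Takahashi, Szabo and Bianchi, a founding director before not a founding director: Okonkwo (a founding director) before Takahashi, Szabo and Bianchi (not a founding director).
Among Takahashi, Szabo and Bianchi, by continuous board tenure (higher first): Takahashi (12 years) before Szabo (11 years) before Bianchi (2 years).
Among Mbeki, Osei, Yilmaz, Vance, Sorensen and Espinoza, by equity stake (higher first): Mbeki, Osei and Yilmaz (13 percent) before Vance and Sorensen (3 percent) before Espinoza (1 percent).
Mbeki, Osei and Yilmaz are each not a founding director, so the next rule applies.
Among Mbeki, Osei and Yilmaz, by continuous board tenure (higher first): Mbeki (18 years) before Osei (13 years) before Yilmaz (4 years).
Vance and Sorensen are each a founding director, so the next rule applies.
Among Vance and Sorensen, by continuous board tenure (higher first): Vance (4 years) before Sorensen (1 year).
Order: Okonkwo, Takahashi, Szabo, Bianchi, Mbeki, Osei, Yilmaz, Vance, Sorensen, Espinoza. So position 9.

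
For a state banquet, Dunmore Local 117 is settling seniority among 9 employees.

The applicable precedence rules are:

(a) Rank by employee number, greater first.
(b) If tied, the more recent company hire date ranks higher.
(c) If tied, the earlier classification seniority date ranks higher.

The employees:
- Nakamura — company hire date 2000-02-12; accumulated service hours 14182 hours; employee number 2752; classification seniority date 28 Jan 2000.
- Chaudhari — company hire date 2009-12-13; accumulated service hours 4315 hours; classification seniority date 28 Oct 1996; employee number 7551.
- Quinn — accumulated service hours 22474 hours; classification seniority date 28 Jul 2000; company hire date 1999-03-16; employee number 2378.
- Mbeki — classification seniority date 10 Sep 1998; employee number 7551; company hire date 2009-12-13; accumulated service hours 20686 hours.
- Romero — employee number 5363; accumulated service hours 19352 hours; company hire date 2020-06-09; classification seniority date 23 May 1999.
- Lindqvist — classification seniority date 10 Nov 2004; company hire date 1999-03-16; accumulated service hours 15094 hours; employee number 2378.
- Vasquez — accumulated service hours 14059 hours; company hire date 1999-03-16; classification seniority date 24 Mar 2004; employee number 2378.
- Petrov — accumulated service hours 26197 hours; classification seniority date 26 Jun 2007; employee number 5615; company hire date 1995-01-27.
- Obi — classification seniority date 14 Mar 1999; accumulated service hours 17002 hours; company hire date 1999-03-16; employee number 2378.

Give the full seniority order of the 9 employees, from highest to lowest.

Chaudhari, Mbeki, Petrov, Romero, Nakamura, Obi, Quinn, Vasquez, Lindqvist

By employee number (higher first): Chaudhari and Mbeki (both 7551); then Petrov (5615); then Romero (5363); then Nakamura (2752); then Obi, Quinn, Vasquez and Lindqvist (each 2378).
Chaudhari and Mbeki both have company hire date 2009-12-13, so the next rule applies.
Among Chaudhari and Mbeki, by classification seniority date (earlier first): Chaudhari (28 Oct 1996) before Mbeki (10 Sep 1998).
Obi, Quinn, Vasquez and Lindqvist all have company hire date 1999-03-16, so the next rule applies.
Among Obi, Quinn, Vasquez and Lindqvist, by classification seniority date (earlier first): Obi (14 Mar 1999) before Quinn (28 Jul 2000) before Vasquez (24 Mar 2004) before Lindqvist (10 Nov 2004).
Full order: Chaudhari, Mbeki, Petrov, Romero, Nakamura, Obi, Quinn, Vasquez, Lindqvist.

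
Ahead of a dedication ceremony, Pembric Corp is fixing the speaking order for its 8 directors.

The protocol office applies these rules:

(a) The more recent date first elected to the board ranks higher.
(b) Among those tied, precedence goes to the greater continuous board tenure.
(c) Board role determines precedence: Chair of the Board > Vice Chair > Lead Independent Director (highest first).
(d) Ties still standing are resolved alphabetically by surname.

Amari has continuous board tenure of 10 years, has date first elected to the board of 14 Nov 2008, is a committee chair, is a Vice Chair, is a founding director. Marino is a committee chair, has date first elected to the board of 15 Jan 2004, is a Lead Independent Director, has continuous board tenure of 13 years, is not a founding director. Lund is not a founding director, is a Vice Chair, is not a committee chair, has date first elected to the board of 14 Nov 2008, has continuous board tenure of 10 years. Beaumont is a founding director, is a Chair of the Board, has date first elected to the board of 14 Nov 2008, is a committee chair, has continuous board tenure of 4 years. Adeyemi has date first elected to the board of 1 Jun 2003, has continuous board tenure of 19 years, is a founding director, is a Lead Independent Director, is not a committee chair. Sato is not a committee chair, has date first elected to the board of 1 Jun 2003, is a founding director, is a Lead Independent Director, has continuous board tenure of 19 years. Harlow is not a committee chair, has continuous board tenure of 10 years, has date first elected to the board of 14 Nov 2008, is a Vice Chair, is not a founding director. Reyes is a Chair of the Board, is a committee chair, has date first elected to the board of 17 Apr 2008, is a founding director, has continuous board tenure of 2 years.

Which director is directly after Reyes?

By date first elected to the board (later first): Amari, Harlow, Lund and Beaumont (each 14 Nov 2008); then Reyes (17 Apr 2008); then Marino (15 Jan 2004); then Adeyemi and Sato (both 1 Jun 2003).
Among Amari, Harlow, Lund and Beaumont, by continuous board tenure (higher first): Amari, Harlow and Lund (10 years) before Beaumont (4 years).
Amari, Harlow and Lund are each Vice Chair, so the next rule applies.
Among Amari, Harlow and Lund, alphabetically by surname: Amari before Harlow before Lund.
Adeyemi and Sato both have continuous board tenure 19 years, so the next rule applies.
Adeyemi and Sato are each Lead Independent Director, so the next rule applies.
Among Adeyemi and Sato, alphabetically by surname: Adeyemi before Sato.
Order: Amari, Harlow, Lund, Beaumont, Reyes, Marino, Adeyemi, Sato.

Marino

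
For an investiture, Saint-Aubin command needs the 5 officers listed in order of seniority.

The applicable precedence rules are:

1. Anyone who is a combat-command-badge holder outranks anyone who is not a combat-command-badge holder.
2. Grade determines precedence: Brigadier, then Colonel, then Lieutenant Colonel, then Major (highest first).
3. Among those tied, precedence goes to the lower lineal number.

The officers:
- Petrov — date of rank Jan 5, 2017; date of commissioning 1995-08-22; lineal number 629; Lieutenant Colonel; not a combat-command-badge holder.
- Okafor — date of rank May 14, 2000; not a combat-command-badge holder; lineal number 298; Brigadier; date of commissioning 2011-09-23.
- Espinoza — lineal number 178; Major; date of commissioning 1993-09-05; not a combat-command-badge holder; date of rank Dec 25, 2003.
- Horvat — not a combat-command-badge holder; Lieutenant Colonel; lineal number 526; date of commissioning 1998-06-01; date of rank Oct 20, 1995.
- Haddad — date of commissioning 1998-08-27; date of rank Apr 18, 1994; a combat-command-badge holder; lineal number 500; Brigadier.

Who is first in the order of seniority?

By the first rule: Haddad (a combat-command-badge holder); then Okafor, Horvat, Petrov and Espinoza (each not a combat-command-badge holder).
Among Okafor, Horvat, Petrov and Espinoza, by grade: Okafor (Brigadier) before Horvat and Petrov (Lieutenant Colonel) before Espinoza (Major).
Among Horvat and Petrov, by lineal number (lower first): Horvat (526) before Petrov (629).
Order: Haddad, Okafor, Horvat, Petrov, Espinoza.

Haddad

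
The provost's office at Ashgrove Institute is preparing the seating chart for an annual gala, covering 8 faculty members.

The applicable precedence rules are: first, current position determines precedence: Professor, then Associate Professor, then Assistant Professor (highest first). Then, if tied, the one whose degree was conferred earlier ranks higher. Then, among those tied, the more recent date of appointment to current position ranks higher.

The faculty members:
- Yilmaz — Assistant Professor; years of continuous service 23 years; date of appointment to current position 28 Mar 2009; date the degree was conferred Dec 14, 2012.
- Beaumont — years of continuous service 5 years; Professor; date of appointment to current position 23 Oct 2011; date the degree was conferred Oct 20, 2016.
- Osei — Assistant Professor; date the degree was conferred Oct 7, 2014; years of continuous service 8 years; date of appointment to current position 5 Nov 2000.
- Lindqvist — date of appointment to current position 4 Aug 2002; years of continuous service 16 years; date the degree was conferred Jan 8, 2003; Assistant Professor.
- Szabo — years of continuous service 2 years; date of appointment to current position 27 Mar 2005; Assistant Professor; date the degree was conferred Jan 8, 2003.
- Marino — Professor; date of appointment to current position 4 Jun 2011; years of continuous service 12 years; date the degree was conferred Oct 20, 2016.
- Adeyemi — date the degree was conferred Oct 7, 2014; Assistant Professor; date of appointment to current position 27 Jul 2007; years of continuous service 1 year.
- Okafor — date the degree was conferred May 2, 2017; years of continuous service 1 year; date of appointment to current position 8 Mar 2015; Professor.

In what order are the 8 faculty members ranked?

By current position: Beaumont, Marino and Okafor (Professor); then Szabo, Lindqvist, Yilmaz, Adeyemi and Osei (Assistant Professor).
Among Beaumont, Marino and Okafor, by date the degree was conferred (earlier first): Beaumont and Marino (Oct 20, 2016) before Okafor (May 2, 2017).
Among Beaumont and Marino, by date of appointment to current position (later first): Beaumont (23 Oct 2011) before Marino (4 Jun 2011).
Among Szabo, Lindqvist, Yilmaz, Adeyemi and Osei, by date the degree was conferred (earlier first): Szabo and Lindqvist (Jan 8, 2003) before Yilmaz (Dec 14, 2012) before Adeyemi and Osei (Oct 7, 2014).
Among Szabo and Lindqvist, by date of appointment to current position (later first): Szabo (27 Mar 2005) before Lindqvist (4 Aug 2002).
Among Adeyemi and Osei, by date of appointment to current position (later first): Adeyemi (27 Jul 2007) before Osei (5 Nov 2000).
Full order: Beaumont, Marino, Okafor, Szabo, Lindqvist, Yilmaz, Adeyemi, Osei.

Beaumont, Marino, Okafor, Szabo, Lindqvist, Yilmaz, Adeyemi, Osei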